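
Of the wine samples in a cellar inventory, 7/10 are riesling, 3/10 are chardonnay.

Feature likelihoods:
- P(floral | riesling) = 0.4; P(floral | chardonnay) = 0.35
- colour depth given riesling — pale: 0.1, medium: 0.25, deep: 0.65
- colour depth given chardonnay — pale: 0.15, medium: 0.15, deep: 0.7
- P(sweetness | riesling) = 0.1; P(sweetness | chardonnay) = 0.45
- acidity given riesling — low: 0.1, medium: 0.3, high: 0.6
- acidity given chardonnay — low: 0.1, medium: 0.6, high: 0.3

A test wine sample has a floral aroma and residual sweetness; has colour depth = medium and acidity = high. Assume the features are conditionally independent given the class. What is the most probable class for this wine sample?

riesling: 0.7 × 0.4 × 0.25 × 0.1 × 0.6 = 0.0042
chardonnay: 0.3 × 0.35 × 0.15 × 0.45 × 0.3 = 0.00212625
Highest score → riesling.

riesling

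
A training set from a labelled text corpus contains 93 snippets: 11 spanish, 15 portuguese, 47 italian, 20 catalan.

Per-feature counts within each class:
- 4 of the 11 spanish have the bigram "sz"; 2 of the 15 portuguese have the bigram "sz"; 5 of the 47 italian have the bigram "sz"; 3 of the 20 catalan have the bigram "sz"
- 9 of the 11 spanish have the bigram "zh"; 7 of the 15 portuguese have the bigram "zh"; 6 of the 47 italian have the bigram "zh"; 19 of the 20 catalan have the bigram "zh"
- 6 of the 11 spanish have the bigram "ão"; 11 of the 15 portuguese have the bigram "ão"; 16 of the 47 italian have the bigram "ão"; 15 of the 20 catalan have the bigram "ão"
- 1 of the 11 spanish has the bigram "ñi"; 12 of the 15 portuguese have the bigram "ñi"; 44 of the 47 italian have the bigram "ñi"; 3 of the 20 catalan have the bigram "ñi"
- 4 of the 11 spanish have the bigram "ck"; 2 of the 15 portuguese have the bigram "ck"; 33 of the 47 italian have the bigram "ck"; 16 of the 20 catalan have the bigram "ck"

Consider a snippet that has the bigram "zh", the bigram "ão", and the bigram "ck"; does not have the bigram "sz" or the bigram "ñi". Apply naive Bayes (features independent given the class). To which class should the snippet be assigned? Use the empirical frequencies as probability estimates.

catalan

spanish: (11/93) × (7/11) × (9/11) × (6/11) × (10/11) × (4/11) ≈ 0.0111045
portuguese: (15/93) × (13/15) × (7/15) × (11/15) × (3/15) × (2/15) ≈ 0.00127567
italian: (47/93) × (42/47) × (6/47) × (16/47) × (3/47) × (33/47) ≈ 0.000879592
catalan: (20/93) × (17/20) × (19/20) × (15/20) × (17/20) × (16/20) ≈ 0.0885645
Highest score → catalan.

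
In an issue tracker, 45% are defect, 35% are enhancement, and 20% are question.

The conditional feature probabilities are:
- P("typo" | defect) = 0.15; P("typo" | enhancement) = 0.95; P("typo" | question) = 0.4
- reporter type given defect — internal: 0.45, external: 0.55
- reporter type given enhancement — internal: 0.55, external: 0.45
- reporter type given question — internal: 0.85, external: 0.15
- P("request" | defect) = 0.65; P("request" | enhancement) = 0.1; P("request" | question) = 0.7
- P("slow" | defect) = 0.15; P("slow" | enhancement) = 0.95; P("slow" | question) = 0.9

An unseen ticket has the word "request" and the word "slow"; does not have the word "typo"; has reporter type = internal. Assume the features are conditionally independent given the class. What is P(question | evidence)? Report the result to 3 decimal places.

0.784

defect: 0.45 × (1−0.15) × 0.45 × 0.65 × 0.15 = 0.0167821875
enhancement: 0.35 × (1−0.95) × 0.55 × 0.1 × 0.95 = 0.000914375
question: 0.2 × (1−0.4) × 0.85 × 0.7 × 0.9 = 0.06426
P(question | x) = 0.06426 / 0.0819565625 ≈ 0.784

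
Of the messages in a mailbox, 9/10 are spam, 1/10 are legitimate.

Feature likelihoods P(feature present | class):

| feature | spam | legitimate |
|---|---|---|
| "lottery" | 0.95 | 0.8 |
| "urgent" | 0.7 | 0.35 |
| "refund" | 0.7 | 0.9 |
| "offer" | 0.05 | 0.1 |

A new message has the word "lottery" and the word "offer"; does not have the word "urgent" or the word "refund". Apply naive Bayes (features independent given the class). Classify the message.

spam: 0.9 × 0.95 × (1−0.7) × (1−0.7) × 0.05 = 0.0038475
legitimate: 0.1 × 0.8 × (1−0.35) × (1−0.9) × 0.1 = 0.00052
Highest score → spam.

spam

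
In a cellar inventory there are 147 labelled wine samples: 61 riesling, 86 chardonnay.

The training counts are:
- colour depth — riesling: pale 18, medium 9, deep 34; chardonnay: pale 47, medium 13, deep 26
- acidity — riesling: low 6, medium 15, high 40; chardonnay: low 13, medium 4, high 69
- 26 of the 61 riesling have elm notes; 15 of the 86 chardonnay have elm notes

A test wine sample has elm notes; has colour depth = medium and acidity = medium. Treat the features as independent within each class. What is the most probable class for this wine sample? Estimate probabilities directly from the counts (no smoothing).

riesling

riesling: (61/147) × (9/61) × (15/61) × (26/61) ≈ 0.00641697
chardonnay: (86/147) × (13/86) × (4/86) × (15/86) ≈ 0.000717431
Highest score → riesling.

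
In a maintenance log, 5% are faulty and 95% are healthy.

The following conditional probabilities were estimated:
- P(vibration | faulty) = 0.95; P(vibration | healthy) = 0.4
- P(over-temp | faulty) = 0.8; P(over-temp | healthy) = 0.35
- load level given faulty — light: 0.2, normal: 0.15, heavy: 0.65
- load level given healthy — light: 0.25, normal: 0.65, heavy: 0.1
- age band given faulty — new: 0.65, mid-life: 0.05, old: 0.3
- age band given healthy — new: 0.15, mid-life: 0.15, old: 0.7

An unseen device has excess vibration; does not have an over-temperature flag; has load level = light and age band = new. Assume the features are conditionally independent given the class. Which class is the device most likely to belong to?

faulty: 0.05 × 0.95 × (1−0.8) × 0.2 × 0.65 = 0.001235
healthy: 0.95 × 0.4 × (1−0.35) × 0.25 × 0.15 = 0.0092625
Highest score → healthy.

healthy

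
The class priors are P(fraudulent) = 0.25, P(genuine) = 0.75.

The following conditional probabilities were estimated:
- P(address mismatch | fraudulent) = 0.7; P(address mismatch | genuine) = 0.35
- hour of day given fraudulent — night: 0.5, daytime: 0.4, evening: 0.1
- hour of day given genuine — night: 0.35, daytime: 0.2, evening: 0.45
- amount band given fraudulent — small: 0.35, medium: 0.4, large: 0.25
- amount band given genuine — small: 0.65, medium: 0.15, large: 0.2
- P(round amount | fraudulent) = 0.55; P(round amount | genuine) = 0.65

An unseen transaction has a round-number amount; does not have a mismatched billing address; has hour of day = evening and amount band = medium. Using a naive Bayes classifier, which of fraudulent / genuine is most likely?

fraudulent: 0.25 × (1−0.7) × 0.1 × 0.4 × 0.55 = 0.00165
genuine: 0.75 × (1−0.35) × 0.45 × 0.15 × 0.65 = 0.0213890625
Highest score → genuine.

genuine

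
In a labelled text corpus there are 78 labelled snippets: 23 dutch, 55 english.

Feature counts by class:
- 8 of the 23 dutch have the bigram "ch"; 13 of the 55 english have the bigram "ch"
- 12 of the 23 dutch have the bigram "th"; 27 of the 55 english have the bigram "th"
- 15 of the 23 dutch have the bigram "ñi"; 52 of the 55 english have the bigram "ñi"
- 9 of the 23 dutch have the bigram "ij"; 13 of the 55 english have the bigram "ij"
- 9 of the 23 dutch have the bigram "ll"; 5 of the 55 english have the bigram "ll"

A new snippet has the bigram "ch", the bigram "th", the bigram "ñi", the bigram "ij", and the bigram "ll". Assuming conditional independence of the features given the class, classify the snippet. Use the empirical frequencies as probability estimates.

dutch

dutch: (23/78) × (8/23) × (12/23) × (15/23) × (9/23) × (9/23) ≈ 0.00534369
english: (55/78) × (13/55) × (27/55) × (52/55) × (13/55) × (5/55) ≈ 0.00166218
Highest score → dutch.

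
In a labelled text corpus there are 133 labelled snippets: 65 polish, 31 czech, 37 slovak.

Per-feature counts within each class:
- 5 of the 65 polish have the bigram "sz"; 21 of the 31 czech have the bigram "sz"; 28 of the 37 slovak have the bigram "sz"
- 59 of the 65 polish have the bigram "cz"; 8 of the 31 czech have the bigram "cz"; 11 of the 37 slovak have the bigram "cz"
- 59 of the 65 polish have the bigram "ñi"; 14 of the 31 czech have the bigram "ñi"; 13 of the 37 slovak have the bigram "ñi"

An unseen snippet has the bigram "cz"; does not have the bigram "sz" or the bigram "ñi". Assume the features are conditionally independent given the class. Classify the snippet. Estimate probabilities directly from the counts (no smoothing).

polish

polish: (65/133) × (60/65) × (59/65) × (6/65) ≈ 0.0377986
czech: (31/133) × (10/31) × (8/31) × (17/31) ≈ 0.0106405
slovak: (37/133) × (9/37) × (11/37) × (24/37) ≈ 0.0130494
Highest score → polish.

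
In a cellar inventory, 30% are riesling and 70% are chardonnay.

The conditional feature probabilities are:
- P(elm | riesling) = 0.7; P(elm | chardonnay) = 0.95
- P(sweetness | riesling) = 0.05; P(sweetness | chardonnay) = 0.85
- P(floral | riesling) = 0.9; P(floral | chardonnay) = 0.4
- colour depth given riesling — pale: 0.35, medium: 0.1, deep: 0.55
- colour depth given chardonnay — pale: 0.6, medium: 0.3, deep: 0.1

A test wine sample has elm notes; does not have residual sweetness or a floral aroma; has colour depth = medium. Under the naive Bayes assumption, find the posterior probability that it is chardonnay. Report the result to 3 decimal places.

0.900

riesling: 0.3 × 0.7 × (1−0.05) × (1−0.9) × 0.1 = 0.001995
chardonnay: 0.7 × 0.95 × (1−0.85) × (1−0.4) × 0.3 = 0.017955
P(chardonnay | x) = 0.017955 / 0.01995 ≈ 0.900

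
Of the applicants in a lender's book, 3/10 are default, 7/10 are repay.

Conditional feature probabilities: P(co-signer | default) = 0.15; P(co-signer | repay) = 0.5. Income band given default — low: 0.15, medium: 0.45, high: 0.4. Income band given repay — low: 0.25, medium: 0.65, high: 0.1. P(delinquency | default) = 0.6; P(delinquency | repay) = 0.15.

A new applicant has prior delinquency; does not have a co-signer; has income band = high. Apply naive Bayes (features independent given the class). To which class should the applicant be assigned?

default

default: 0.3 × (1−0.15) × 0.4 × 0.6 = 0.0612
repay: 0.7 × (1−0.5) × 0.1 × 0.15 = 0.00525
Highest score → default.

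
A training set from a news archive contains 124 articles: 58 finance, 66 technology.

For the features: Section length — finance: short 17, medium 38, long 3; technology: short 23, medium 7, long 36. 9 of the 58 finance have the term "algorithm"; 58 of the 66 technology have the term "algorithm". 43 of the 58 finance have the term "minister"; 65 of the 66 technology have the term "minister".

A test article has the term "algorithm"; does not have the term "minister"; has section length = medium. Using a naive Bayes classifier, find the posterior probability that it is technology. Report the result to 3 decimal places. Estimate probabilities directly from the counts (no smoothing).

finance: (58/124) × (38/58) × (9/58) × (15/58) ≈ 0.0122981
technology: (66/124) × (7/66) × (58/66) × (1/66) ≈ 0.000751651
P(technology | x) = 0.000751651 / 0.013049751 ≈ 0.058

0.058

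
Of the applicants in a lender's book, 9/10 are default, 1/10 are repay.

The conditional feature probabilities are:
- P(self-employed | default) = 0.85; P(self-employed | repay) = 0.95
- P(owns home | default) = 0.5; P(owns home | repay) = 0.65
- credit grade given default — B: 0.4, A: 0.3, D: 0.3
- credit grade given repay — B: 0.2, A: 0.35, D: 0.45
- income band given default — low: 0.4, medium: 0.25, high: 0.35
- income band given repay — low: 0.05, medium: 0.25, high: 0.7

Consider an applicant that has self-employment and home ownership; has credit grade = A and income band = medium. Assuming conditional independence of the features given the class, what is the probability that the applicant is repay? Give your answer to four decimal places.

0.1585

default: 0.9 × 0.85 × 0.5 × 0.3 × 0.25 = 0.0286875
repay: 0.1 × 0.95 × 0.65 × 0.35 × 0.25 = 0.005403125
P(repay | x) = 0.005403125 / 0.034090625 ≈ 0.1585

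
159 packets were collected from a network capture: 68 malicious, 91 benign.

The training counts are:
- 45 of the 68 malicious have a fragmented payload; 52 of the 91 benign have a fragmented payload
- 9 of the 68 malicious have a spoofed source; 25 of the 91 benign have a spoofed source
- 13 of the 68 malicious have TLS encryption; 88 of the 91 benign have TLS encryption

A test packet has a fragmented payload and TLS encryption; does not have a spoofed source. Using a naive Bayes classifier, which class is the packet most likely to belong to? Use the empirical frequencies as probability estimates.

benign

malicious: (68/159) × (45/68) × (59/68) × (13/68) ≈ 0.0469454
benign: (91/159) × (52/91) × (66/91) × (88/91) ≈ 0.229377
Highest score → benign.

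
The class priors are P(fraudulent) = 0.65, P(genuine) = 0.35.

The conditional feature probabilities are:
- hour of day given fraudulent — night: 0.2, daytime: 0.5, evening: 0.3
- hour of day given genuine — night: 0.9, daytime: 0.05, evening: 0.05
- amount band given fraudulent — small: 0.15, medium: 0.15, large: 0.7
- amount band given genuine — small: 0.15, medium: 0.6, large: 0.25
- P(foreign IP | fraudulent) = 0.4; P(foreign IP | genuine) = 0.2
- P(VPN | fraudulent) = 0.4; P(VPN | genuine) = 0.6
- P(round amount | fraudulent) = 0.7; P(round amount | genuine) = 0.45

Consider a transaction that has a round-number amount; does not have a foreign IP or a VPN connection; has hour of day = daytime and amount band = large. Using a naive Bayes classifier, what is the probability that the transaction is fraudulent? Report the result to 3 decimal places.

fraudulent: 0.65 × 0.5 × 0.7 × (1−0.4) × (1−0.4) × 0.7 = 0.05733
genuine: 0.35 × 0.05 × 0.25 × (1−0.2) × (1−0.6) × 0.45 = 0.00063
P(fraudulent | x) = 0.05733 / 0.05796 ≈ 0.989

0.989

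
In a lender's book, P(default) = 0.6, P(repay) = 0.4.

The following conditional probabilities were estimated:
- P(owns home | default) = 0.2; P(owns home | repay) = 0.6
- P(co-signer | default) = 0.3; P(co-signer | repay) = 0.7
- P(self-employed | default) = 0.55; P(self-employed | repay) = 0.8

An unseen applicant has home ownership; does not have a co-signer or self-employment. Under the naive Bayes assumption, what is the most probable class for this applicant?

default

default: 0.6 × 0.2 × (1−0.3) × (1−0.55) = 0.0378
repay: 0.4 × 0.6 × (1−0.7) × (1−0.8) = 0.0144
Highest score → default.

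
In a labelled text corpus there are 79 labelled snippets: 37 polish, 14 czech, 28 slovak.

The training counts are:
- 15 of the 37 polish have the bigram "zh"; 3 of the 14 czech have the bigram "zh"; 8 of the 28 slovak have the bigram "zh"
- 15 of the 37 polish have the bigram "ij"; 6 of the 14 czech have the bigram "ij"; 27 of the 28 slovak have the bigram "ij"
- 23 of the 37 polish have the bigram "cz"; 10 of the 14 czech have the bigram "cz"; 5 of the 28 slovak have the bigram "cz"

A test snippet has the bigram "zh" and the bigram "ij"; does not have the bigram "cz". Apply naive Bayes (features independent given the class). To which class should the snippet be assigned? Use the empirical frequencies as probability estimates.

polish: (37/79) × (15/37) × (15/37) × (14/37) ≈ 0.0291259
czech: (14/79) × (3/14) × (6/14) × (4/14) ≈ 0.00464996
slovak: (28/79) × (8/28) × (27/28) × (23/28) ≈ 0.0802118
Highest score → slovak.

slovak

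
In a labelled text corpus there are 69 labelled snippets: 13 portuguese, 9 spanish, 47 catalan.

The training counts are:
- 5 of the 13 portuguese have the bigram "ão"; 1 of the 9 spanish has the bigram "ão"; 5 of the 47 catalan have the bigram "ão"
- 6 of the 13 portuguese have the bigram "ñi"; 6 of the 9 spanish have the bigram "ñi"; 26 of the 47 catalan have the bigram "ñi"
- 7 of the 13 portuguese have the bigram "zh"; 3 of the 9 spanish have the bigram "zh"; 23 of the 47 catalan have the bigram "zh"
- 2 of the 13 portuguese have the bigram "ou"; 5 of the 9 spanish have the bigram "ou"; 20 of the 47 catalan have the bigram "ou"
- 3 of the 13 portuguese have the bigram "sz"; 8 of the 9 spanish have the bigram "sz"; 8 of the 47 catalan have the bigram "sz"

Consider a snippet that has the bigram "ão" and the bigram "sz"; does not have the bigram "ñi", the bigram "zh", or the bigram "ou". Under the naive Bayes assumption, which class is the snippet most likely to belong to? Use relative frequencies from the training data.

portuguese

portuguese: (13/69) × (5/13) × (7/13) × (6/13) × (11/13) × (3/13) ≈ 0.0035165
spanish: (9/69) × (1/9) × (3/9) × (6/9) × (4/9) × (8/9) ≈ 0.00127234
catalan: (47/69) × (5/47) × (21/47) × (24/47) × (27/47) × (8/47) ≈ 0.00161664
Highest score → portuguese.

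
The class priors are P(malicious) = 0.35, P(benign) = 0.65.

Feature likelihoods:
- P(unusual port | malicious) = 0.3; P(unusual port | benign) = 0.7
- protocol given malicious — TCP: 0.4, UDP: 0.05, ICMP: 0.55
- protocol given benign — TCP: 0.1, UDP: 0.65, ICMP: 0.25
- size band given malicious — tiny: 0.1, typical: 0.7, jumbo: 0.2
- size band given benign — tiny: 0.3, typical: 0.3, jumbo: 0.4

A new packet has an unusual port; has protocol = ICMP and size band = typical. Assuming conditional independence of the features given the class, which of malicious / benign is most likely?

malicious

malicious: 0.35 × 0.3 × 0.55 × 0.7 = 0.040425
benign: 0.65 × 0.7 × 0.25 × 0.3 = 0.034125
Highest score → malicious.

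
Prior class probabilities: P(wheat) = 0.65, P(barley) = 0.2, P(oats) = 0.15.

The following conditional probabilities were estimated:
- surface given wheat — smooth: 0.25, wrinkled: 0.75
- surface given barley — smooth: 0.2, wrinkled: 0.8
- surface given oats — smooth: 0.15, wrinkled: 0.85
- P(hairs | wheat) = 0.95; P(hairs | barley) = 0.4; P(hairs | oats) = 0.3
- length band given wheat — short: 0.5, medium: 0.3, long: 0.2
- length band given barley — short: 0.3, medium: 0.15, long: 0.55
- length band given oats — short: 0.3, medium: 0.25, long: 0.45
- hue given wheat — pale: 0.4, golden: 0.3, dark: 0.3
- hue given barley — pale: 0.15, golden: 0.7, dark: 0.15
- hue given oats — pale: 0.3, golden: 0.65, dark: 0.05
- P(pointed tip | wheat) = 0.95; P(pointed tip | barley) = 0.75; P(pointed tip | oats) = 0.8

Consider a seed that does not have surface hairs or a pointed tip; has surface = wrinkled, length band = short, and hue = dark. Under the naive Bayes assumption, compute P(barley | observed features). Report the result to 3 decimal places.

wheat: 0.65 × 0.75 × (1−0.95) × 0.5 × 0.3 × (1−0.95) = 0.0001828125
barley: 0.2 × 0.8 × (1−0.4) × 0.3 × 0.15 × (1−0.75) = 0.00108
oats: 0.15 × 0.85 × (1−0.3) × 0.3 × 0.05 × (1−0.8) = 0.00026775
P(barley | x) = 0.00108 / 0.0015305625 ≈ 0.706

0.706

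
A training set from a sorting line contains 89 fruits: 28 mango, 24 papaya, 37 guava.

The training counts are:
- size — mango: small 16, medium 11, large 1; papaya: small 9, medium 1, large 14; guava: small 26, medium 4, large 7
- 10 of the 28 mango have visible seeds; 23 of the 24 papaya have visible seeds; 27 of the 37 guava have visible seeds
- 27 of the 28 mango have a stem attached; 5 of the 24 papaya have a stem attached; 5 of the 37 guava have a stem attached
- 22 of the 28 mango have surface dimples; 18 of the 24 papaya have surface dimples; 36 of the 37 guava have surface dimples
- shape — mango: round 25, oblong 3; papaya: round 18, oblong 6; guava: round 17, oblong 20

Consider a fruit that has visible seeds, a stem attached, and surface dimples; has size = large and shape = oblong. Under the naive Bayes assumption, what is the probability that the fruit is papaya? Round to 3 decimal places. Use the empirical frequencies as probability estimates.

0.572

mango: (28/89) × (1/28) × (10/28) × (27/28) × (22/28) × (3/28) ≈ 0.000325751
papaya: (24/89) × (14/24) × (23/24) × (5/24) × (18/24) × (6/24) ≈ 0.00588864
guava: (37/89) × (7/37) × (27/37) × (5/37) × (36/37) × (20/37) ≈ 0.00407913
P(papaya | x) = 0.00588864 / 0.010293521 ≈ 0.572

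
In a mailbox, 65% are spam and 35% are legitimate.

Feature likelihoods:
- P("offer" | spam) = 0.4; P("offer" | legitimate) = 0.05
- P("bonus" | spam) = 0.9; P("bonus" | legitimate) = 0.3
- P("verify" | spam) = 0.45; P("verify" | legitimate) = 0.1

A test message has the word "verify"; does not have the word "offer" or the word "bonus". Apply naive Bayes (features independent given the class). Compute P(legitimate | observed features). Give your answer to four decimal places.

0.5701

spam: 0.65 × (1−0.4) × (1−0.9) × 0.45 = 0.01755
legitimate: 0.35 × (1−0.05) × (1−0.3) × 0.1 = 0.023275
P(legitimate | x) = 0.023275 / 0.040825 ≈ 0.5701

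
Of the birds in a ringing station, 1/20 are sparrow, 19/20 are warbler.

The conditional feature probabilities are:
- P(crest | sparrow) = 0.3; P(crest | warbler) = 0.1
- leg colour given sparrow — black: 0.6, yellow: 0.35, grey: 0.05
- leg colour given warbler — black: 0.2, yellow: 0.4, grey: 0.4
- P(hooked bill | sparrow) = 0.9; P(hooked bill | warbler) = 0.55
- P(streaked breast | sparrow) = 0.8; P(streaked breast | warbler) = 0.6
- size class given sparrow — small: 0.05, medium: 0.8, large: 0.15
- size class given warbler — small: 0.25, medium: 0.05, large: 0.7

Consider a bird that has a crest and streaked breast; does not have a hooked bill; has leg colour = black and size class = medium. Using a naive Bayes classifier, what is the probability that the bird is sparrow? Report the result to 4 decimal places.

sparrow: 0.05 × 0.3 × 0.6 × (1−0.9) × 0.8 × 0.8 = 0.000576
warbler: 0.95 × 0.1 × 0.2 × (1−0.55) × 0.6 × 0.05 = 0.0002565
P(sparrow | x) = 0.000576 / 0.0008325 ≈ 0.6919

0.6919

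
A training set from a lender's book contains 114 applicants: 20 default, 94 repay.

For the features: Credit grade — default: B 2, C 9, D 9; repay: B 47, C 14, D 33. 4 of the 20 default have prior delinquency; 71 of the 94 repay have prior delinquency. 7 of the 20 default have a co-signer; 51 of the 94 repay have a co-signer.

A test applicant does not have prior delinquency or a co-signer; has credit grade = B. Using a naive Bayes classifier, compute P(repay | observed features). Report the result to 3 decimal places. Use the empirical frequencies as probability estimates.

default: (20/114) × (2/20) × (16/20) × (13/20) ≈ 0.00912281
repay: (94/114) × (47/94) × (23/94) × (43/94) ≈ 0.0461459
P(repay | x) = 0.0461459 / 0.05526871 ≈ 0.835

0.835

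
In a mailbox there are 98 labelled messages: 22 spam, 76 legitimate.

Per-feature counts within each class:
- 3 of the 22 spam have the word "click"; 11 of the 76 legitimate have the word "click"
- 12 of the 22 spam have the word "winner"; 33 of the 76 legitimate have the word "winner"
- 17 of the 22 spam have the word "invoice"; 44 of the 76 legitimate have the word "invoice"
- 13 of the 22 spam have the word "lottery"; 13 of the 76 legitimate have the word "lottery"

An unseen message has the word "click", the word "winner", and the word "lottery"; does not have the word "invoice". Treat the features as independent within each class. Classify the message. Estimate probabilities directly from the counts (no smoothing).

spam: (22/98) × (3/22) × (12/22) × (5/22) × (13/22) ≈ 0.00224244
legitimate: (76/98) × (11/76) × (33/76) × (32/76) × (13/76) ≈ 0.00351021
Highest score → legitimate.

legitimate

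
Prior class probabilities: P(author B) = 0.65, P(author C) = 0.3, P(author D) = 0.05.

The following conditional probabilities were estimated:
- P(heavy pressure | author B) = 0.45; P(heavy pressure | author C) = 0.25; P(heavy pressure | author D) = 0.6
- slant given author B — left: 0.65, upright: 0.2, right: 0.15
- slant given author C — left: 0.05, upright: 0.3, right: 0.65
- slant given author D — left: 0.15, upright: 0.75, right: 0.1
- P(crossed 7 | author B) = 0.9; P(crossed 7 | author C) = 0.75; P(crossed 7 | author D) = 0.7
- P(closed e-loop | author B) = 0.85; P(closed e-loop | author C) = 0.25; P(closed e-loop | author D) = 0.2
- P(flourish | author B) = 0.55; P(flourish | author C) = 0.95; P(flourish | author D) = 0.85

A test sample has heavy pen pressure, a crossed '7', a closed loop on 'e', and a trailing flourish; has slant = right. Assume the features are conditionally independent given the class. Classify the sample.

author B

author B: 0.65 × 0.45 × 0.15 × 0.9 × 0.85 × 0.55 = 0.01846040625
author C: 0.3 × 0.25 × 0.65 × 0.75 × 0.25 × 0.95 = 0.00868359375
author D: 0.05 × 0.6 × 0.1 × 0.7 × 0.2 × 0.85 = 0.000357
Highest score → author B.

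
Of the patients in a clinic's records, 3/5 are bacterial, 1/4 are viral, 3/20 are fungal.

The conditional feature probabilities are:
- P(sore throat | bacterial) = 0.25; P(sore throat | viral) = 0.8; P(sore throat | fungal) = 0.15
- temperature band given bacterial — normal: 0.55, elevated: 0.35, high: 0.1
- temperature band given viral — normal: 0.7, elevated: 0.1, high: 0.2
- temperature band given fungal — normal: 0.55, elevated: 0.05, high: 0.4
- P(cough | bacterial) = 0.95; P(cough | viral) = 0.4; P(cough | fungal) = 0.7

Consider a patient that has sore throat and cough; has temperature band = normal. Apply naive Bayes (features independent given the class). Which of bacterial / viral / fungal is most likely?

bacterial

bacterial: 0.6 × 0.25 × 0.55 × 0.95 = 0.078375
viral: 0.25 × 0.8 × 0.7 × 0.4 = 0.056
fungal: 0.15 × 0.15 × 0.55 × 0.7 = 0.0086625
Highest score → bacterial.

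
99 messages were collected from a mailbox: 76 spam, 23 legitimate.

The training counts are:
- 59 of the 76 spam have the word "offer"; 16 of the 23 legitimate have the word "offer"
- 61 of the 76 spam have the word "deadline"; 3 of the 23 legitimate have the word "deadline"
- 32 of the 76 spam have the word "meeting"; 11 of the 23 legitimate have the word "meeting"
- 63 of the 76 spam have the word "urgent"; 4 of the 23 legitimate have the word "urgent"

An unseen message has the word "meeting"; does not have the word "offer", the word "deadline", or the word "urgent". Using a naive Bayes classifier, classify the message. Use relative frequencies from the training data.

spam: (76/99) × (17/76) × (15/76) × (32/76) × (13/76) ≈ 0.00244094
legitimate: (23/99) × (7/23) × (20/23) × (11/23) × (19/23) ≈ 0.0242916
Highest score → legitimate.

legitimate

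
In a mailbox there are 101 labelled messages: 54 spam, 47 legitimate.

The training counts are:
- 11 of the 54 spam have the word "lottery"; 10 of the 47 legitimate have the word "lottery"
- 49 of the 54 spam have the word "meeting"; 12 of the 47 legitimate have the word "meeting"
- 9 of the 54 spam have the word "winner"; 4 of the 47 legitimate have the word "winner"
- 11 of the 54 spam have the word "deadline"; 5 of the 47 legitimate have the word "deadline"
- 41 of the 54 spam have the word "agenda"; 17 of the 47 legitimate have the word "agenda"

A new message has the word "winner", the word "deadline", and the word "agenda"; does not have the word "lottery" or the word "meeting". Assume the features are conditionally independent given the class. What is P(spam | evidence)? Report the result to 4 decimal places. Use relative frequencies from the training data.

0.5321

spam: (54/101) × (43/54) × (5/54) × (9/54) × (11/54) × (41/54) ≈ 0.00101616
legitimate: (47/101) × (37/47) × (35/47) × (4/47) × (5/47) × (17/47) ≈ 0.000893379
P(spam | x) = 0.00101616 / 0.001909539 ≈ 0.5321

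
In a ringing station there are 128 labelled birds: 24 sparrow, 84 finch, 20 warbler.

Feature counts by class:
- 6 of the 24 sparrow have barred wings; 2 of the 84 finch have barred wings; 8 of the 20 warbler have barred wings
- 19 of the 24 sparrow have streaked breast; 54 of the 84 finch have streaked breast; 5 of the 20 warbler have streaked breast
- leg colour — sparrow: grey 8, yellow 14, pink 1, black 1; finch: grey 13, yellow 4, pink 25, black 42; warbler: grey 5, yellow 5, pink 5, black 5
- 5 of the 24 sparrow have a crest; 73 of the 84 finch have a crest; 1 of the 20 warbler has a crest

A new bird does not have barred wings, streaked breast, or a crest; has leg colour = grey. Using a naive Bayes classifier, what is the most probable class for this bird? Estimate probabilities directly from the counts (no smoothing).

warbler

sparrow: (24/128) × (18/24) × (5/24) × (8/24) × (19/24) ≈ 0.00773112
finch: (84/128) × (82/84) × (30/84) × (13/84) × (11/84) ≈ 0.00463685
warbler: (20/128) × (12/20) × (15/20) × (5/20) × (19/20) = 0.01669921875
Highest score → warbler.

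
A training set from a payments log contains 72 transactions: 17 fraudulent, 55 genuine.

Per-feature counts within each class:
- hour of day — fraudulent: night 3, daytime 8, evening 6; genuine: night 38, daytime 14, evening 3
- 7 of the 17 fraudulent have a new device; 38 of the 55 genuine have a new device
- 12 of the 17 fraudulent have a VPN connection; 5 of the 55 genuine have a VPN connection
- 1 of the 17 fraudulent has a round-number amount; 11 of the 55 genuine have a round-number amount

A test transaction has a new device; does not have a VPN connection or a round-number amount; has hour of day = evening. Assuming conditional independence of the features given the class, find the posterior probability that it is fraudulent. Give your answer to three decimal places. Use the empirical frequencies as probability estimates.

fraudulent: (17/72) × (6/17) × (7/17) × (5/17) × (16/17) ≈ 0.00949861
genuine: (55/72) × (3/55) × (38/55) × (50/55) × (44/55) ≈ 0.0209366
P(fraudulent | x) = 0.00949861 / 0.03043521 ≈ 0.312

0.312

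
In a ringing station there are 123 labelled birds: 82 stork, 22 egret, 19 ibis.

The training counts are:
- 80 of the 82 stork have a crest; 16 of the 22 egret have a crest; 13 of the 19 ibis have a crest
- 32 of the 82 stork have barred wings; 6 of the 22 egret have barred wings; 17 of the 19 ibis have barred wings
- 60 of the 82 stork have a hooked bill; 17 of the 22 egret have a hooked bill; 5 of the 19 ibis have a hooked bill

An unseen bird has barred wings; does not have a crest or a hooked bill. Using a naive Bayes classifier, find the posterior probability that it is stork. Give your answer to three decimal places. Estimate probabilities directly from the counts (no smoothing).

0.046

stork: (82/123) × (2/82) × (32/82) × (22/82) ≈ 0.00170243
egret: (22/123) × (6/22) × (6/22) × (5/22) ≈ 0.00302358
ibis: (19/123) × (6/19) × (17/19) × (14/19) ≈ 0.03216
P(stork | x) = 0.00170243 / 0.03688601 ≈ 0.046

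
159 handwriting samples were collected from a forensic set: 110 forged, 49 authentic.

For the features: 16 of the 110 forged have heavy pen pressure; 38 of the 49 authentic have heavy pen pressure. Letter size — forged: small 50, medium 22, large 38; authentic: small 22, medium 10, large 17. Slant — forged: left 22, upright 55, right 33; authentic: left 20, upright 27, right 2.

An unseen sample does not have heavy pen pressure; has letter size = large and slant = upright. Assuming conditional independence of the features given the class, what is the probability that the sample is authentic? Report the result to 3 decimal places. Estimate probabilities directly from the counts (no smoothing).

forged: (110/159) × (94/110) × (38/110) × (55/110) ≈ 0.102115
authentic: (49/159) × (11/49) × (17/49) × (27/49) ≈ 0.0132256
P(authentic | x) = 0.0132256 / 0.1153406 ≈ 0.115

0.115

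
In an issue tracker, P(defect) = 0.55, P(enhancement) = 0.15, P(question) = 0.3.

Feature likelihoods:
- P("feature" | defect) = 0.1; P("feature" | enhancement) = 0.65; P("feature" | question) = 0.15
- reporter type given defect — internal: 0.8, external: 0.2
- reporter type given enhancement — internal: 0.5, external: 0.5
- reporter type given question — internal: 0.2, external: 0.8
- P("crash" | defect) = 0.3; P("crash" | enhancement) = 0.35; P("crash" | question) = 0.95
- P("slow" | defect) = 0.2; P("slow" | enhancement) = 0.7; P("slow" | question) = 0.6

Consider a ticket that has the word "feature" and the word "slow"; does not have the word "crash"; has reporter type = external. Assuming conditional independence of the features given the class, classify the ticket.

enhancement

defect: 0.55 × 0.1 × 0.2 × (1−0.3) × 0.2 = 0.00154
enhancement: 0.15 × 0.65 × 0.5 × (1−0.35) × 0.7 = 0.02218125
question: 0.3 × 0.15 × 0.8 × (1−0.95) × 0.6 = 0.00108
Highest score → enhancement.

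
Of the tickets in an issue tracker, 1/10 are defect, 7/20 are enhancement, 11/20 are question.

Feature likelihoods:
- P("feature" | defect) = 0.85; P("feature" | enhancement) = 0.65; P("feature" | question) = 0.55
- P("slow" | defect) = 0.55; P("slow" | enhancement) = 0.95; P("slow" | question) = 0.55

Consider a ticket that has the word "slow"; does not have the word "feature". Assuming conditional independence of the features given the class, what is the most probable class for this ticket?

defect: 0.1 × (1−0.85) × 0.55 = 0.00825
enhancement: 0.35 × (1−0.65) × 0.95 = 0.116375
question: 0.55 × (1−0.55) × 0.55 = 0.136125
Highest score → question.

question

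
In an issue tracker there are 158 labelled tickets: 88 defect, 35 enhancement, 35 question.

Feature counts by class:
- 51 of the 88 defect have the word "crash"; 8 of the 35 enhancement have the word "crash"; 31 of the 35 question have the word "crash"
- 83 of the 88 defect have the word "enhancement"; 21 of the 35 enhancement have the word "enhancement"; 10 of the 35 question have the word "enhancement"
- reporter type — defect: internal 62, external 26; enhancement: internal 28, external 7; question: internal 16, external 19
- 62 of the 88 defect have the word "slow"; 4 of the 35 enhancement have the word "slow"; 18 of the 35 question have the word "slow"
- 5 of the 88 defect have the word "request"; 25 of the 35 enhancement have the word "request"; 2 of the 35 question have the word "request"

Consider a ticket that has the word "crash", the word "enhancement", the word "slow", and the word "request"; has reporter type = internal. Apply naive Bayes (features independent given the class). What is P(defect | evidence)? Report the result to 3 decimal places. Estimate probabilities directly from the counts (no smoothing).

defect: (88/158) × (51/88) × (83/88) × (62/88) × (62/88) × (5/88) ≈ 0.00858645
enhancement: (35/158) × (8/35) × (21/35) × (28/35) × (4/35) × (25/35) ≈ 0.00198398
question: (35/158) × (31/35) × (10/35) × (16/35) × (18/35) × (2/35) ≈ 0.000753104
P(defect | x) = 0.00858645 / 0.011323534 ≈ 0.758

0.758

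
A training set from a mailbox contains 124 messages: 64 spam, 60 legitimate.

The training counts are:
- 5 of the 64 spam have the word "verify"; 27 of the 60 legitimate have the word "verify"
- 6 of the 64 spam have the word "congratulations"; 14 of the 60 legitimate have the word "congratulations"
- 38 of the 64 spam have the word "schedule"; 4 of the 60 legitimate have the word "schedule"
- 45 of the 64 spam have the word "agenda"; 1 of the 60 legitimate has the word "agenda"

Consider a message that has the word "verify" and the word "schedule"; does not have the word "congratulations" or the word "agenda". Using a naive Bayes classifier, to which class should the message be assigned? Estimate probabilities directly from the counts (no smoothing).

spam: (64/124) × (5/64) × (58/64) × (38/64) × (19/64) ≈ 0.0064413
legitimate: (60/124) × (27/60) × (46/60) × (4/60) × (59/60) ≈ 0.0109435
Highest score → legitimate.

legitimate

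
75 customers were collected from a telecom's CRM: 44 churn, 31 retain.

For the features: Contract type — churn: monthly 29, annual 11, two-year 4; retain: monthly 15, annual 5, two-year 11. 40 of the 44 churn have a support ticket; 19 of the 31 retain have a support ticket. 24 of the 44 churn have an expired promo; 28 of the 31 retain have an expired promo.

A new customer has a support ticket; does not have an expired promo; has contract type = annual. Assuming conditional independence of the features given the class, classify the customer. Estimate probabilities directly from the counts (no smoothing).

churn

churn: (44/75) × (11/44) × (40/44) × (20/44) ≈ 0.0606061
retain: (31/75) × (5/31) × (19/31) × (3/31) ≈ 0.00395421
Highest score → churn.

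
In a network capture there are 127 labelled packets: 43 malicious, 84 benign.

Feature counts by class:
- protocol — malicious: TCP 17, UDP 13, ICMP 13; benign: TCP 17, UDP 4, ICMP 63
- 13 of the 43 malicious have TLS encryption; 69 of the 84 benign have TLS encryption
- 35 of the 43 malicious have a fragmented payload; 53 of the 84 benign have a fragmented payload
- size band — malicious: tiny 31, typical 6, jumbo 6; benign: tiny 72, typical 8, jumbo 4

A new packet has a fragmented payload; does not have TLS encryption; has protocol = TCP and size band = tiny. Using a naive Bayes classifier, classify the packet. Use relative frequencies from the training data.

malicious: (43/127) × (17/43) × (30/43) × (35/43) × (31/43) ≈ 0.0548013
benign: (84/127) × (17/84) × (15/84) × (53/84) × (72/84) ≈ 0.0129273
Highest score → malicious.

malicious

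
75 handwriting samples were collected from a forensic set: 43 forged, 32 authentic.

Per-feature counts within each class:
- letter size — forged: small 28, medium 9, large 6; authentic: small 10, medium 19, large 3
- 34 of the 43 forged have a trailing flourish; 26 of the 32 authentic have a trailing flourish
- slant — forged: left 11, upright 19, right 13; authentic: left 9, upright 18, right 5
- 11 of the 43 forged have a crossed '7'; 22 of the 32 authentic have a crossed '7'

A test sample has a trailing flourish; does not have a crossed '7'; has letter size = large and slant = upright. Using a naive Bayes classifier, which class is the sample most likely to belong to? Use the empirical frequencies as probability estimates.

forged: (43/75) × (6/43) × (34/43) × (19/43) × (32/43) ≈ 0.0208002
authentic: (32/75) × (3/32) × (26/32) × (18/32) × (10/32) = 0.005712890625
Highest score → forged.

forged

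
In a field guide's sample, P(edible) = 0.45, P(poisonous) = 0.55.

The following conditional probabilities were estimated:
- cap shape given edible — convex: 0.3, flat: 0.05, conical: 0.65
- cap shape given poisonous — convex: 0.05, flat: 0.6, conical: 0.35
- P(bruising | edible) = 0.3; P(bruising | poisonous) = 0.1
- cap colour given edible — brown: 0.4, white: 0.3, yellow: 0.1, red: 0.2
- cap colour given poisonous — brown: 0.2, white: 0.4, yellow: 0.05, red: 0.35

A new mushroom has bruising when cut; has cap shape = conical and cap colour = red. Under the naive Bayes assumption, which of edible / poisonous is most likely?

edible

edible: 0.45 × 0.65 × 0.3 × 0.2 = 0.01755
poisonous: 0.55 × 0.35 × 0.1 × 0.35 = 0.0067375
Highest score → edible.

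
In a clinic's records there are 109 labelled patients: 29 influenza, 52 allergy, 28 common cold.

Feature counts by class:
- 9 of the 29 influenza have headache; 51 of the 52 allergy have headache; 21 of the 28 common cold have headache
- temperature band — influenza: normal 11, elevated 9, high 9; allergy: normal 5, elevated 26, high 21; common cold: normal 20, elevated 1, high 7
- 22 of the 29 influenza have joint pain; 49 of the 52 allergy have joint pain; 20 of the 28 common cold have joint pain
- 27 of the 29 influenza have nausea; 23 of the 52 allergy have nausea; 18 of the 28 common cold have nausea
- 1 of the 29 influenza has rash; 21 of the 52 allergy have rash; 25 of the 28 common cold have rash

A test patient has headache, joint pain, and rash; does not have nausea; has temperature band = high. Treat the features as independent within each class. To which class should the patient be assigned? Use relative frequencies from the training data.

allergy

influenza: (29/109) × (9/29) × (9/29) × (22/29) × (2/29) × (1/29) ≈ 0.0000462295
allergy: (52/109) × (51/52) × (21/52) × (49/52) × (29/52) × (21/52) ≈ 0.0401017
common cold: (28/109) × (21/28) × (7/28) × (20/28) × (10/28) × (25/28) ≈ 0.0109706
Highest score → allergy.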